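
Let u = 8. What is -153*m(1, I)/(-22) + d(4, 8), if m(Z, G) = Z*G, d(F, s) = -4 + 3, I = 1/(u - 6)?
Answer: 109/44 ≈ 2.4773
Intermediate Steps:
I = 1/2 (I = 1/(8 - 6) = 1/2 ≈ 0.50000)
d(F, s) = -1
m(Z, G) = G*Z
-153*m(1, I)/(-22) + d(4, 8) = -153*(1/2)*1/(-22) - 1 = -153*(-1)/(2*22) - 1 = -153*(-1/44) - 1 = 153/44 - 1 = 109/44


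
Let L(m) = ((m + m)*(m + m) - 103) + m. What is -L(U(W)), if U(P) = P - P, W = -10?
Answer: 103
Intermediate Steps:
U(P) = 0
L(m) = -103 + m + 4*m**2 (L(m) = ((2*m)*(2*m) - 103) + m = (4*m**2 - 103) + m = (-103 + 4*m**2) + m = -103 + m + 4*m**2)
-L(U(W)) = -(-103 + 0 + 4*0**2) = -(-103 + 0 + 4*0) = -(-103 + 0 + 0) = -1*(-103) = 103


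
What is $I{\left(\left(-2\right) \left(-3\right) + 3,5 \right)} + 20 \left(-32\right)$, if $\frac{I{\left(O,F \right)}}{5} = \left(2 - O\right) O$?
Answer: $-955$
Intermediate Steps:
$I{\left(O,F \right)} = 5 O \left(2 - O\right)$ ($I{\left(O,F \right)} = 5 \left(2 - O\right) O = 5 O \left(2 - O\right)$)
$I{\left(\left(-2\right) \left(-3\right) + 3,5 \right)} + 20 \left(-32\right) = 5 \left(\left(-2\right) \left(-3\right) + 3\right) \left(2 - \left(\left(-2\right) \left(-3\right) + 3\right)\right) + 20 \left(-32\right) = 5 \left(6 + 3\right) \left(2 - \left(6 + 3\right)\right) - 640 = 5 \cdot 9 \left(2 - 9\right) - 640 = 5 \cdot 9 \left(-7\right) - 640 = -315 - 640 = -955$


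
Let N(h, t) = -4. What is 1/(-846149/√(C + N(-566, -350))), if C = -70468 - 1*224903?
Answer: -5*I*√11815/846149 ≈ -0.0006423*I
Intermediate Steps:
C = -295371 (C = -70468 - 224903 = -295371)
1/(-846149/√(C + N(-566, -350))) = 1/(-846149/√(-295371 - 4)) = 1/(-846149*(-I*√11815/59075)) = 1/(-(-846149)*I*√11815/59075) = 1/(846149*I*√11815/59075) = -5*I*√11815/846149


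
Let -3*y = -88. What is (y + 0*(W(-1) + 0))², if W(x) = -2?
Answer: 7744/9 ≈ 860.44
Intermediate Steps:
y = 88/3 (y = -⅓*(-88) = 88/3 ≈ 29.333)
(y + 0*(W(-1) + 0))² = (88/3 + 0*(-2 + 0))² = (88/3 + 0*(-2))² = (88/3 + 0)² = (88/3)² = 7744/9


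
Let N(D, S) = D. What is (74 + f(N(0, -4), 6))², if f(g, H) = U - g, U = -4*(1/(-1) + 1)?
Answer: 5476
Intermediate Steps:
U = 0 (U = -4*(-1 + 1) = -4*0 = 0)
f(g, H) = -g (f(g, H) = 0 - g = -g)
(74 + f(N(0, -4), 6))² = (74 - 1*0)² = (74 + 0)² = 74² = 5476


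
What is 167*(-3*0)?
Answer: 0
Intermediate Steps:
167*(-3*0) = 167*0 = 0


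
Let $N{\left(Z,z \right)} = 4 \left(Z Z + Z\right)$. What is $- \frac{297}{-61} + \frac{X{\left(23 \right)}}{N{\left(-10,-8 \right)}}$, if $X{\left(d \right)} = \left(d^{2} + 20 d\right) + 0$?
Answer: $\frac{167249}{21960} \approx 7.6161$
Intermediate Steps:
$X{\left(d \right)} = d^{2} + 20 d$
$N{\left(Z,z \right)} = 4 Z + 4 Z^{2}$ ($N{\left(Z,z \right)} = 4 \left(Z^{2} + Z\right) = 4 \left(Z + Z^{2}\right) = 4 Z + 4 Z^{2}$)
$- \frac{297}{-61} + \frac{X{\left(23 \right)}}{N{\left(-10,-8 \right)}} = - \frac{297}{-61} + \frac{23 \left(20 + 23\right)}{4 \left(-10\right) \left(1 - 10\right)} = \left(-297\right) \left(- \frac{1}{61}\right) + \frac{23 \cdot 43}{4 \left(-10\right) \left(-9\right)} = \frac{297}{61} + \frac{989}{360} = \frac{167249}{21960}$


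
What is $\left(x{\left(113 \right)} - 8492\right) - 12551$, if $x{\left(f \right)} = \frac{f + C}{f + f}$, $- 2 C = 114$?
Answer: $- \frac{2377831}{113} \approx -21043.0$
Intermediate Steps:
$C = -57$ ($C = \left(- \frac{1}{2}\right) 114 = -57$)
$x{\left(f \right)} = \frac{-57 + f}{2 f}$ ($x{\left(f \right)} = \frac{f - 57}{f + f} = \frac{-57 + f}{2 f}$)
$\left(x{\left(113 \right)} - 8492\right) - 12551 = \left(\frac{-57 + 113}{2 \cdot 113} - 8492\right) - 12551 = \left(\frac{1}{2} \cdot \frac{1}{113} \cdot 56 - 8492\right) - 12551 = \left(\frac{28}{113} - 8492\right) - 12551 = - \frac{959568}{113} - 12551 = - \frac{2377831}{113}$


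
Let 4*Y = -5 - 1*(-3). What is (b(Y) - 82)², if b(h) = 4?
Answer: 6084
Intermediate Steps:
Y = -½ (Y = (-5 - 1*(-3))/4 = (-5 + 3)/4 = (¼)*(-2) = -½ ≈ -0.50000)
(b(Y) - 82)² = (4 - 82)² = (-78)² = 6084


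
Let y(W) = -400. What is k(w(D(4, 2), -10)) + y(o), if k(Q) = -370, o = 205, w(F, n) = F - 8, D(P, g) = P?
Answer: -770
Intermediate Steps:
w(F, n) = -8 + F
k(w(D(4, 2), -10)) + y(o) = -370 - 400 = -770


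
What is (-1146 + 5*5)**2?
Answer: 1256641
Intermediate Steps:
(-1146 + 5*5)**2 = (-1146 + 25)**2 = (-1121)**2 = 1256641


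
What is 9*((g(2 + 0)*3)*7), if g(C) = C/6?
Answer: 63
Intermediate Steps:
g(C) = C/6 (g(C) = C*(⅙) = C/6)
9*((g(2 + 0)*3)*7) = 9*((((2 + 0)/6)*3)*7) = 9*((((⅙)*2)*3)*7) = 9*(((⅓)*3)*7) = 9*(1*7) = 9*7 = 63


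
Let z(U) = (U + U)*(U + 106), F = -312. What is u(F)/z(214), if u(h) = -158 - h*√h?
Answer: -79/68480 + 39*I*√78/8560 ≈ -0.0011536 + 0.040238*I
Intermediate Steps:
z(U) = 2*U*(106 + U) (z(U) = (2*U)*(106 + U) = 2*U*(106 + U))
u(h) = -158 - h^(3/2)
u(F)/z(214) = (-158 - (-312)^(3/2))/((2*214*(106 + 214))) = (-158 - (-624)*I*√78)/((2*214*320)) = (-158 + 624*I*√78)/136960 = (-158 + 624*I*√78)*(1/136960) = -79/68480 + 39*I*√78/8560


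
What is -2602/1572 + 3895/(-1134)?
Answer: -378067/74277 ≈ -5.0900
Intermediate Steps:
-2602/1572 + 3895/(-1134) = -2602*1/1572 + 3895*(-1/1134) = -1301/786 - 3895/1134 = -378067/74277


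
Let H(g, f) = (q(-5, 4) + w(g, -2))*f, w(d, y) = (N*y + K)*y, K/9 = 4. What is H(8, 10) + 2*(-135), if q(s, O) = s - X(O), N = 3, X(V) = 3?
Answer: -950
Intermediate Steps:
K = 36 (K = 9*4 = 36)
q(s, O) = -3 + s (q(s, O) = s - 1*3 = s - 3 = -3 + s)
w(d, y) = y*(36 + 3*y) (w(d, y) = (3*y + 36)*y = (36 + 3*y)*y = y*(36 + 3*y))
H(g, f) = -68*f (H(g, f) = ((-3 - 5) + 3*(-2)*(12 - 2))*f = (-8 + 3*(-2)*10)*f = (-8 - 60)*f = -68*f)
H(8, 10) + 2*(-135) = -68*10 + 2*(-135) = -680 - 270 = -950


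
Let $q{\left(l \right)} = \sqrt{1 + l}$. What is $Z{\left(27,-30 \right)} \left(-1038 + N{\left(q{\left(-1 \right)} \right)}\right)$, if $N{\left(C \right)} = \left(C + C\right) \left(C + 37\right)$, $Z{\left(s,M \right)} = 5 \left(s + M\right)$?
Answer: $15570$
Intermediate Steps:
$Z{\left(s,M \right)} = 5 M + 5 s$ ($Z{\left(s,M \right)} = 5 \left(M + s\right) = 5 M + 5 s$)
$N{\left(C \right)} = 2 C \left(37 + C\right)$
$Z{\left(27,-30 \right)} \left(-1038 + N{\left(q{\left(-1 \right)} \right)}\right) = \left(5 \left(-30\right) + 5 \cdot 27\right) \left(-1038 + 2 \sqrt{1 - 1} \left(37 + \sqrt{1 - 1}\right)\right) = \left(-150 + 135\right) \left(-1038 + 2 \sqrt{0} \left(37 + \sqrt{0}\right)\right) = - 15 \left(-1038 + 2 \cdot 0 \left(37 + 0\right)\right) = - 15 \left(-1038 + 2 \cdot 0 \cdot 37\right) = - 15 \left(-1038 + 0\right) = \left(-15\right) \left(-1038\right) = 15570$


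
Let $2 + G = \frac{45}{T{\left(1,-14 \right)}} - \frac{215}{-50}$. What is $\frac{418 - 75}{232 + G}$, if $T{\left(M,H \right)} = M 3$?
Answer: $\frac{3430}{2493} \approx 1.3759$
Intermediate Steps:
$T{\left(M,H \right)} = 3 M$
$G = \frac{173}{10}$ ($G = -2 + \left(\frac{45}{3 \cdot 1} - \frac{215}{-50}\right) = -2 - \left(- \frac{43}{10} - \frac{45}{3}\right) = -2 + \left(45 \cdot \frac{1}{3} + \frac{43}{10}\right) = -2 + \left(15 + \frac{43}{10}\right) = -2 + \frac{193}{10} = \frac{173}{10} \approx 17.3$)
$\frac{418 - 75}{232 + G} = \frac{418 - 75}{232 + \frac{173}{10}} = \frac{343}{\frac{2493}{10}} = 343 \cdot \frac{10}{2493} = \frac{3430}{2493}$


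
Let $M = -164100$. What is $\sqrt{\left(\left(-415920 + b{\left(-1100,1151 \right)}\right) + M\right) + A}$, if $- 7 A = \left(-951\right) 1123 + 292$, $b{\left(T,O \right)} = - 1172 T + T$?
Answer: $\frac{\sqrt{42169687}}{7} \approx 927.69$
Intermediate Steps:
$b{\left(T,O \right)} = - 1171 T$
$A = \frac{1067681}{7}$ ($A = - \frac{\left(-951\right) 1123 + 292}{7} = - \frac{-1067973 + 292}{7} = \left(- \frac{1}{7}\right) \left(-1067681\right) = \frac{1067681}{7} \approx 1.5253 \cdot 10^{5}$)
$\sqrt{\left(\left(-415920 + b{\left(-1100,1151 \right)}\right) + M\right) + A} = \sqrt{\left(\left(-415920 - -1288100\right) - 164100\right) + \frac{1067681}{7}} = \sqrt{\left(\left(-415920 + 1288100\right) - 164100\right) + \frac{1067681}{7}} = \sqrt{\left(872180 - 164100\right) + \frac{1067681}{7}} = \sqrt{708080 + \frac{1067681}{7}} = \sqrt{\frac{6024241}{7}} = \frac{\sqrt{42169687}}{7}$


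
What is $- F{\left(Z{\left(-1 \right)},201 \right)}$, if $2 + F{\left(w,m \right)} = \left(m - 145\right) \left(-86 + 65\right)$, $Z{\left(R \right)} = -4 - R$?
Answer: $1178$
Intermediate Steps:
$F{\left(w,m \right)} = 3043 - 21 m$ ($F{\left(w,m \right)} = -2 + \left(m - 145\right) \left(-86 + 65\right) = -2 + \left(-145 + m\right) \left(-21\right) = -2 - \left(-3045 + 21 m\right) = 3043 - 21 m$)
$- F{\left(Z{\left(-1 \right)},201 \right)} = - (3043 - 4221) = \left(-1\right) \left(-1178\right) = 1178$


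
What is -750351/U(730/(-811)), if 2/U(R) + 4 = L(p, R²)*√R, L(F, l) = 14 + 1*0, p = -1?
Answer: 1500702 - 5252457*I*√592030/811 ≈ 1.5007e+6 - 4.9833e+6*I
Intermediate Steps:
L(F, l) = 14 (L(F, l) = 14 + 0 = 14)
U(R) = 2/(-4 + 14*√R)
-750351/U(730/(-811)) = -(-1500702 + 5252457*(√730*(I*√811/811))) = -(-1500702 + 5252457*(I*√592030/811)) = -(-1500702 + 5252457*I*√592030/811) = -750351*(-2 + 7*I*√592030/811) = 1500702 - 5252457*I*√592030/811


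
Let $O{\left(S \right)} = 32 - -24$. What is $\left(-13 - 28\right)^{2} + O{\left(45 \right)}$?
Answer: $1737$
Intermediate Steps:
$O{\left(S \right)} = 56$ ($O{\left(S \right)} = 32 + 24 = 56$)
$\left(-13 - 28\right)^{2} + O{\left(45 \right)} = \left(-13 - 28\right)^{2} + 56 = \left(-41\right)^{2} + 56 = 1681 + 56 = 1737$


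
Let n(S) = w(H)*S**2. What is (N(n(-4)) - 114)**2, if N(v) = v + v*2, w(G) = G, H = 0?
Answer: 12996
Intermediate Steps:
n(S) = 0 (n(S) = 0*S**2 = 0)
N(v) = 3*v (N(v) = v + 2*v = 3*v)
(N(n(-4)) - 114)**2 = (3*0 - 114)**2 = (0 - 114)**2 = (-114)**2 = 12996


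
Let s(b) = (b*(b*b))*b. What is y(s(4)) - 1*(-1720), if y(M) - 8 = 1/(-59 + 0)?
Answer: 101951/59 ≈ 1728.0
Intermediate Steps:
s(b) = b**4 (s(b) = (b*b**2)*b = b**3*b = b**4)
y(M) = 471/59 (y(M) = 8 + 1/(-59 + 0) = 8 + 1/(-59) = 8 - 1/59 = 471/59)
y(s(4)) - 1*(-1720) = 471/59 - 1*(-1720) = 471/59 + 1720 = 101951/59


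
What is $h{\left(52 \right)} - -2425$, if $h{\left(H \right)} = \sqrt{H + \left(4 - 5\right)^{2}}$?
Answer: $2425 + \sqrt{53} \approx 2432.3$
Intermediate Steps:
$h{\left(H \right)} = \sqrt{1 + H}$ ($h{\left(H \right)} = \sqrt{H + \left(-1\right)^{2}} = \sqrt{H + 1} = \sqrt{1 + H}$)
$h{\left(52 \right)} - -2425 = \sqrt{1 + 52} - -2425 = \sqrt{53} + 2425 = 2425 + \sqrt{53}$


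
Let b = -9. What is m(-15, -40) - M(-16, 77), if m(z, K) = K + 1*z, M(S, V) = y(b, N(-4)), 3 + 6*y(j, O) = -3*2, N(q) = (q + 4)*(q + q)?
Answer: -107/2 ≈ -53.500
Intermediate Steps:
N(q) = 2*q*(4 + q) (N(q) = (4 + q)*(2*q) = 2*q*(4 + q))
y(j, O) = -3/2 (y(j, O) = -1/2 + (-3*2)/6 = -1/2 + (1/6)*(-6) = -1/2 - 1 = -3/2)
M(S, V) = -3/2
m(z, K) = K + z
m(-15, -40) - M(-16, 77) = (-40 - 15) - 1*(-3/2) = -55 + 3/2 = -107/2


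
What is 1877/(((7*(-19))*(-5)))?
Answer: 1877/665 ≈ 2.8226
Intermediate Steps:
1877/(((7*(-19))*(-5))) = 1877/((-133*(-5))) = 1877/665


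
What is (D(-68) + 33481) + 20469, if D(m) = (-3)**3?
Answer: 53923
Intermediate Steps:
D(m) = -27
(D(-68) + 33481) + 20469 = (-27 + 33481) + 20469 = 33454 + 20469 = 53923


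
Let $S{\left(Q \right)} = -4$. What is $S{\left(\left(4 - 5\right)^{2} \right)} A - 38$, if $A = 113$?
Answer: $-490$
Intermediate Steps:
$S{\left(\left(4 - 5\right)^{2} \right)} A - 38 = \left(-4\right) 113 - 38 = -452 - 38 = -490$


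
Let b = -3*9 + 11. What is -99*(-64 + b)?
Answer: 7920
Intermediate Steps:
b = -16 (b = -27 + 11 = -16)
-99*(-64 + b) = -99*(-64 - 16) = -99*(-80) = 7920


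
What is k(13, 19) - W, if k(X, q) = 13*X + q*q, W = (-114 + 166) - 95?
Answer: 573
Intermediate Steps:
W = -43 (W = 52 - 95 = -43)
k(X, q) = q² + 13*X (k(X, q) = 13*X + q² = q² + 13*X)
k(13, 19) - W = (19² + 13*13) - 1*(-43) = (361 + 169) + 43 = 530 + 43 = 573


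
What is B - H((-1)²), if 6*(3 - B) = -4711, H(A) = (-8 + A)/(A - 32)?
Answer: 146557/186 ≈ 787.94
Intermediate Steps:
H(A) = (-8 + A)/(-32 + A)
B = 4729/6 (B = 3 - ⅙*(-4711) = 3 + 4711/6 = 4729/6 ≈ 788.17)
B - H((-1)²) = 4729/6 - (-8 + (-1)²)/(-32 + (-1)²) = 4729/6 - (-8 + 1)/(-32 + 1) = 4729/6 - (-7)/(-31) = 4729/6 - (-1)*(-7)/31 = 4729/6 - 1*7/31 = 4729/6 - 7/31 = 146557/186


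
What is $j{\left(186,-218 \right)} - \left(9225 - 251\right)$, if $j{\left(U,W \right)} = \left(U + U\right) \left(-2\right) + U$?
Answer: $-9532$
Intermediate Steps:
$j{\left(U,W \right)} = - 3 U$ ($j{\left(U,W \right)} = 2 U \left(-2\right) + U = - 4 U + U = - 3 U$)
$j{\left(186,-218 \right)} - \left(9225 - 251\right) = \left(-3\right) 186 - \left(9225 - 251\right) = -558 - 8974 = -9532$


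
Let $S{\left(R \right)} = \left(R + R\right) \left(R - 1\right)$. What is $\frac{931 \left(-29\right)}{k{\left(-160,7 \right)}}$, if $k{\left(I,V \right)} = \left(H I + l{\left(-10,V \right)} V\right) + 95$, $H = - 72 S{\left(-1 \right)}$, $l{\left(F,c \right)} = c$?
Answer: $- \frac{26999}{46224} \approx -0.58409$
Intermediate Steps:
$S{\left(R \right)} = 2 R \left(-1 + R\right)$
$H = -288$ ($H = - 72 \cdot 2 \left(-1\right) \left(-1 - 1\right) = - 72 \cdot 2 \left(-1\right) \left(-2\right) = \left(-72\right) 4 = -288$)
$k{\left(I,V \right)} = 95 + V^{2} - 288 I$ ($k{\left(I,V \right)} = \left(- 288 I + V V\right) + 95 = \left(- 288 I + V^{2}\right) + 95 = \left(V^{2} - 288 I\right) + 95 = 95 + V^{2} - 288 I$)
$\frac{931 \left(-29\right)}{k{\left(-160,7 \right)}} = \frac{931 \left(-29\right)}{95 + 7^{2} - -46080} = - \frac{26999}{95 + 49 + 46080} = - \frac{26999}{46224}$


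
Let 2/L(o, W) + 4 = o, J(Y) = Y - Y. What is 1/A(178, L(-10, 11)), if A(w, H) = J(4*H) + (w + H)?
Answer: 7/1245 ≈ 0.0056225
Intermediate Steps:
J(Y) = 0
L(o, W) = 2/(-4 + o)
A(w, H) = H + w (A(w, H) = 0 + (w + H) = 0 + (H + w) = H + w)
1/A(178, L(-10, 11)) = 1/(2/(-4 - 10) + 178) = 1/(2/(-14) + 178) = 1/(2*(-1/14) + 178) = 1/(-⅐ + 178) = 1/(1245/7) = 7/1245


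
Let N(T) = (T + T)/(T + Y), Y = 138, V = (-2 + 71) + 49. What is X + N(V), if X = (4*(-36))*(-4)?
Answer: 36923/64 ≈ 576.92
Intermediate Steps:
V = 118 (V = 69 + 49 = 118)
N(T) = 2*T/(138 + T) (N(T) = (T + T)/(T + 138) = (2*T)/(138 + T) = 2*T/(138 + T))
X = 576 (X = -144*(-4) = 576)
X + N(V) = 576 + 2*118/(138 + 118) = 576 + 2*118/256 = 576 + 2*118*(1/256) = 576 + 59/64 = 36923/64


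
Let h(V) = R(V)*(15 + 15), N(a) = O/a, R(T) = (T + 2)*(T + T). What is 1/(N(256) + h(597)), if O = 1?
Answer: 256/5492782081 ≈ 4.6607e-8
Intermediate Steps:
R(T) = 2*T*(2 + T) (R(T) = (2 + T)*(2*T) = 2*T*(2 + T))
N(a) = 1/a
h(V) = 60*V*(2 + V) (h(V) = (2*V*(2 + V))*(15 + 15) = (2*V*(2 + V))*30 = 60*V*(2 + V))
1/(N(256) + h(597)) = 1/(1/256 + 60*597*(2 + 597)) = 1/(1/256 + 60*597*599) = 1/(1/256 + 21456180) = 1/(5492782081/256) = 256/5492782081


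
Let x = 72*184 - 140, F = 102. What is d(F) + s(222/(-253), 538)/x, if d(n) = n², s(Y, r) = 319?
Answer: 4702619/452 ≈ 10404.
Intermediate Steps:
x = 13108 (x = 13248 - 140 = 13108)
d(F) + s(222/(-253), 538)/x = 102² + 319/13108 = 10404 + 319*(1/13108) = 10404 + 11/452 = 4702619/452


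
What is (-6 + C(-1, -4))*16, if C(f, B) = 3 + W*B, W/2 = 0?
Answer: -48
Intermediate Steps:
W = 0 (W = 2*0 = 0)
C(f, B) = 3 (C(f, B) = 3 + 0*B = 3 + 0 = 3)
(-6 + C(-1, -4))*16 = (-6 + 3)*16 = -3*16 = -48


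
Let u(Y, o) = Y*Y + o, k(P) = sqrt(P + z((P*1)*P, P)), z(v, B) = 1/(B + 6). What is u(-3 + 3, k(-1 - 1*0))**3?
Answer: -8*I*sqrt(5)/25 ≈ -0.71554*I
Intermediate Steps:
z(v, B) = 1/(6 + B)
k(P) = sqrt(P + 1/(6 + P))
u(Y, o) = o + Y**2 (u(Y, o) = Y**2 + o = o + Y**2)
u(-3 + 3, k(-1 - 1*0))**3 = (sqrt((1 + (-1 - 1*0)*(6 + (-1 - 1*0)))/(6 + (-1 - 1*0))) + (-3 + 3)**2)**3 = (sqrt((1 + (-1 + 0)*(6 + (-1 + 0)))/(6 + (-1 + 0))) + 0**2)**3 = (sqrt((1 - (6 - 1))/(6 - 1)) + 0)**3 = (sqrt((1 - 1*5)/5) + 0)**3 = (sqrt((1 - 5)/5) + 0)**3 = (sqrt((1/5)*(-4)) + 0)**3 = (sqrt(-4/5) + 0)**3 = (2*I*sqrt(5)/5 + 0)**3 = (2*I*sqrt(5)/5)**3 = -8*I*sqrt(5)/25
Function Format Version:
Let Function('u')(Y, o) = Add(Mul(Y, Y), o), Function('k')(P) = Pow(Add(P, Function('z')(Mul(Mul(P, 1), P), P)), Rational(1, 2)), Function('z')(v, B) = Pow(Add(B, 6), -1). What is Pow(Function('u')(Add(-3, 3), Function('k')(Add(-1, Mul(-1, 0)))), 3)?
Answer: Mul(Rational(-8, 25), I, Pow(5, Rational(1, 2))) ≈ Mul(-0.71554, I)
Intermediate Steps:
Function('z')(v, B) = Pow(Add(6, B), -1)
Function('k')(P) = Pow(Add(P, Pow(Add(6, P), -1)), Rational(1, 2))
Function('u')(Y, o) = Add(o, Pow(Y, 2)) (Function('u')(Y, o) = Add(Pow(Y, 2), o) = Add(o, Pow(Y, 2)))
Pow(Function('u')(Add(-3, 3), Function('k')(Add(-1, Mul(-1, 0)))), 3) = Pow(Add(Pow(Mul(Pow(Add(6, Add(-1, Mul(-1, 0))), -1), Add(1, Mul(Add(-1, Mul(-1, 0)), Add(6, Add(-1, Mul(-1, 0)))))), Rational(1, 2)), Pow(Add(-3, 3), 2)), 3) = Pow(Add(Pow(Mul(Pow(Add(6, Add(-1, 0)), -1), Add(1, Mul(Add(-1, 0), Add(6, Add(-1, 0))))), Rational(1, 2)), Pow(0, 2)), 3) = Pow(Add(Pow(Mul(Pow(Add(6, -1), -1), Add(1, Mul(-1, Add(6, -1)))), Rational(1, 2)), 0), 3) = Pow(Add(Pow(Mul(Pow(5, -1), Add(1, Mul(-1, 5))), Rational(1, 2)), 0), 3) = Pow(Add(Pow(Mul(Rational(1, 5), Add(1, -5)), Rational(1, 2)), 0), 3) = Pow(Add(Pow(Mul(Rational(1, 5), -4), Rational(1, 2)), 0), 3) = Pow(Add(Pow(Rational(-4, 5), Rational(1, 2)), 0), 3) = Pow(Add(Mul(Rational(2, 5), I, Pow(5, Rational(1, 2))), 0), 3) = Pow(Mul(Rational(2, 5), I, Pow(5, Rational(1, 2))), 3) = Mul(Rational(-8, 25), I, Pow(5, Rational(1, 2)))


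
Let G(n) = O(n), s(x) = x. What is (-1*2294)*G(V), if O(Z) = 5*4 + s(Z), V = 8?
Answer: -64232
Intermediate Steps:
O(Z) = 20 + Z (O(Z) = 5*4 + Z = 20 + Z)
G(n) = 20 + n
(-1*2294)*G(V) = (-1*2294)*(20 + 8) = -2294*28 = -64232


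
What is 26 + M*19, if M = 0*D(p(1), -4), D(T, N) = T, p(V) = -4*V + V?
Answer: 26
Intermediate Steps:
p(V) = -3*V
M = 0 (M = 0*(-3*1) = 0*(-3) = 0)
26 + M*19 = 26 + 0*19 = 26 + 0 = 26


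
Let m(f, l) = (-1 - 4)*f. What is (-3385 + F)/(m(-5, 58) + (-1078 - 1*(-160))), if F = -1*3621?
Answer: 7006/893 ≈ 7.8455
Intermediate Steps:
m(f, l) = -5*f
F = -3621
(-3385 + F)/(m(-5, 58) + (-1078 - 1*(-160))) = (-3385 - 3621)/(-5*(-5) + (-1078 - 1*(-160))) = -7006/(25 + (-1078 + 160)) = -7006/(25 - 918) = -7006/(-893) = -7006*(-1/893) = 7006/893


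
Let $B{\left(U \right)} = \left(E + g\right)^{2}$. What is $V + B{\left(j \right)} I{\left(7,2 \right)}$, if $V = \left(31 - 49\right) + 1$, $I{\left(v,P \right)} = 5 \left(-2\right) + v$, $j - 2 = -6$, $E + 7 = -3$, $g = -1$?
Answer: $-380$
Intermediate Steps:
$E = -10$ ($E = -7 - 3 = -10$)
$j = -4$ ($j = 2 - 6 = -4$)
$I{\left(v,P \right)} = -10 + v$
$B{\left(U \right)} = 121$ ($B{\left(U \right)} = \left(-10 - 1\right)^{2} = \left(-11\right)^{2} = 121$)
$V = -17$ ($V = -18 + 1 = -17$)
$V + B{\left(j \right)} I{\left(7,2 \right)} = -17 + 121 \left(-10 + 7\right) = -17 + 121 \left(-3\right) = -17 - 363 = -380$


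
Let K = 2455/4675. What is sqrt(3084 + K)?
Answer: sqrt(2696568985)/935 ≈ 55.539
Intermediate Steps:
K = 491/935 (K = 2455*(1/4675) = 491/935 ≈ 0.52513)
sqrt(3084 + K) = sqrt(3084 + 491/935) = sqrt(2884031/935) = sqrt(2696568985)/935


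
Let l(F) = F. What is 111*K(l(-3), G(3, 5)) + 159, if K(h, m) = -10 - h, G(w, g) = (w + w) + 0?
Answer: -618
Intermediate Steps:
G(w, g) = 2*w (G(w, g) = 2*w + 0 = 2*w)
111*K(l(-3), G(3, 5)) + 159 = 111*(-10 - 1*(-3)) + 159 = 111*(-10 + 3) + 159 = 111*(-7) + 159 = -777 + 159 = -618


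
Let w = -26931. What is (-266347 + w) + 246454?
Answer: -46824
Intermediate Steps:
(-266347 + w) + 246454 = (-266347 - 26931) + 246454 = -293278 + 246454 = -46824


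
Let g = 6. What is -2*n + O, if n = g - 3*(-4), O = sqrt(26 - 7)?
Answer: -36 + sqrt(19) ≈ -31.641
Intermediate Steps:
O = sqrt(19) ≈ 4.3589
n = 18 (n = 6 - 3*(-4) = 6 + 12 = 18)
-2*n + O = -2*18 + sqrt(19) = -36 + sqrt(19)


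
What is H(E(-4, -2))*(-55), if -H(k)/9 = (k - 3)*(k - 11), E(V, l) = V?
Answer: 51975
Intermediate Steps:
H(k) = -9*(-11 + k)*(-3 + k) (H(k) = -9*(k - 3)*(k - 11) = -9*(-3 + k)*(-11 + k) = -9*(-11 + k)*(-3 + k))
H(E(-4, -2))*(-55) = (-297 - 9*(-4)**2 + 126*(-4))*(-55) = (-297 - 9*16 - 504)*(-55) = (-297 - 144 - 504)*(-55) = -945*(-55) = 51975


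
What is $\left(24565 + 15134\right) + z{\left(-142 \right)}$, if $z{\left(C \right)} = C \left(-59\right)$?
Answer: $48077$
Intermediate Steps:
$z{\left(C \right)} = - 59 C$
$\left(24565 + 15134\right) + z{\left(-142 \right)} = \left(24565 + 15134\right) - -8378 = 39699 + 8378 = 48077$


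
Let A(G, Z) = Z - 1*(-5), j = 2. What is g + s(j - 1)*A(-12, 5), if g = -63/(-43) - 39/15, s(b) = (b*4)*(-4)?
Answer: -34644/215 ≈ -161.13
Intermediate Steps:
A(G, Z) = 5 + Z (A(G, Z) = Z + 5 = 5 + Z)
s(b) = -16*b (s(b) = (4*b)*(-4) = -16*b)
g = -244/215 (g = -63*(-1/43) - 39*1/15 = 63/43 - 13/5 = -244/215 ≈ -1.1349)
g + s(j - 1)*A(-12, 5) = -244/215 + (-16*(2 - 1))*(5 + 5) = -244/215 - 16*1*10 = -244/215 - 16*10 = -244/215 - 160 = -34644/215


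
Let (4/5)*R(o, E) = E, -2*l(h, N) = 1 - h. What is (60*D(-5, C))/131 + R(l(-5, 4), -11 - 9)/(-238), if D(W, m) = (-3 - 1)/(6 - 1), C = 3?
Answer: -8149/31178 ≈ -0.26137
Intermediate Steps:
D(W, m) = -4/5
l(h, N) = -1/2 + h/2 (l(h, N) = -(1 - h)/2 = -1/2 + h/2)
R(o, E) = 5*E/4
(60*D(-5, C))/131 + R(l(-5, 4), -11 - 9)/(-238) = (60*(-4/5))/131 + (5*(-11 - 9)/4)/(-238) = -48*1/131 + ((5/4)*(-20))*(-1/238) = -48/131 - 25*(-1/238) = -48/131 + 25/238 = -8149/31178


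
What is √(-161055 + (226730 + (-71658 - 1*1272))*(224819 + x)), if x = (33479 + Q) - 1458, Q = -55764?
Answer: 13*√182990105 ≈ 1.7586e+5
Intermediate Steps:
x = -23743 (x = (33479 - 55764) - 1458 = -22285 - 1458 = -23743)
√(-161055 + (226730 + (-71658 - 1*1272))*(224819 + x)) = √(-161055 + (226730 + (-71658 - 1*1272))*(224819 - 23743)) = √(-161055 + (226730 + (-71658 - 1272))*201076) = √(-161055 + (226730 - 72930)*201076) = √(-161055 + 153800*201076) = √(-161055 + 30925488800) = √30925327745 = 13*√182990105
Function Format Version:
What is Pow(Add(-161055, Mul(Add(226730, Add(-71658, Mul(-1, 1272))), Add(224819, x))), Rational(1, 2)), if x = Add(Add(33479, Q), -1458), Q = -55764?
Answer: Mul(13, Pow(182990105, Rational(1, 2))) ≈ 1.7586e+5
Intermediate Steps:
x = -23743 (x = Add(Add(33479, -55764), -1458) = Add(-22285, -1458) = -23743)
Pow(Add(-161055, Mul(Add(226730, Add(-71658, Mul(-1, 1272))), Add(224819, x))), Rational(1, 2)) = Pow(Add(-161055, Mul(Add(226730, Add(-71658, Mul(-1, 1272))), Add(224819, -23743))), Rational(1, 2)) = Pow(Add(-161055, Mul(Add(226730, Add(-71658, -1272)), 201076)), Rational(1, 2)) = Pow(Add(-161055, Mul(Add(226730, -72930), 201076)), Rational(1, 2)) = Pow(Add(-161055, Mul(153800, 201076)), Rational(1, 2)) = Pow(Add(-161055, 30925488800), Rational(1, 2)) = Pow(30925327745, Rational(1, 2)) = Mul(13, Pow(182990105, Rational(1, 2)))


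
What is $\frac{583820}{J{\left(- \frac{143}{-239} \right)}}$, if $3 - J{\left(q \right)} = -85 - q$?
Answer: $\frac{27906596}{4235} \approx 6589.5$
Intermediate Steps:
$J{\left(q \right)} = 88 + q$ ($J{\left(q \right)} = 3 - \left(-85 - q\right) = 3 + \left(85 + q\right) = 88 + q$)
$\frac{583820}{J{\left(- \frac{143}{-239} \right)}} = \frac{583820}{88 - \frac{143}{-239}} = \frac{583820}{88 - - \frac{143}{239}} = \frac{583820}{88 + \frac{143}{239}} = \frac{583820}{\frac{21175}{239}} = 583820 \cdot \frac{239}{21175} = \frac{27906596}{4235}$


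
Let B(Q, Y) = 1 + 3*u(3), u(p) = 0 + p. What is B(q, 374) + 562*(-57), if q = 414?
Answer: -32024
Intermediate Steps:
u(p) = p
B(Q, Y) = 10 (B(Q, Y) = 1 + 3*3 = 1 + 9 = 10)
B(q, 374) + 562*(-57) = 10 + 562*(-57) = 10 - 32034 = -32024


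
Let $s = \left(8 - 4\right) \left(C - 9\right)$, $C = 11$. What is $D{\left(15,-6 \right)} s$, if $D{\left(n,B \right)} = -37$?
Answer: $-296$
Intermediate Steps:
$s = 8$ ($s = \left(8 - 4\right) \left(11 - 9\right) = 4 \cdot 2 = 8$)
$D{\left(15,-6 \right)} s = \left(-37\right) 8 = -296$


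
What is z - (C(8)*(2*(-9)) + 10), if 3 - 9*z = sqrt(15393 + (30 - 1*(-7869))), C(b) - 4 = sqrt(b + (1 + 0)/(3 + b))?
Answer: 187/3 - 2*sqrt(647)/3 + 18*sqrt(979)/11 ≈ 96.576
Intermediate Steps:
C(b) = 4 + sqrt(b + 1/(3 + b)) (C(b) = 4 + sqrt(b + (1 + 0)/(3 + b)) = 4 + sqrt(b + 1/(3 + b)))
z = 1/3 - 2*sqrt(647)/3 (z = 1/3 - sqrt(15393 + (30 - 1*(-7869)))/9 = 1/3 - sqrt(15393 + (30 + 7869))/9 = 1/3 - sqrt(15393 + 7899)/9 = 1/3 - 2*sqrt(647)/3 ≈ -16.624)
z - (C(8)*(2*(-9)) + 10) = (1/3 - 2*sqrt(647)/3) - ((4 + sqrt((1 + 8*(3 + 8))/(3 + 8)))*(2*(-9)) + 10) = (1/3 - 2*sqrt(647)/3) - ((4 + sqrt((1 + 8*11)/11))*(-18) + 10) = (1/3 - 2*sqrt(647)/3) - ((4 + sqrt((1 + 88)/11))*(-18) + 10) = (1/3 - 2*sqrt(647)/3) - ((4 + sqrt((1/11)*89))*(-18) + 10) = (1/3 - 2*sqrt(647)/3) - ((4 + sqrt(89/11))*(-18) + 10) = (1/3 - 2*sqrt(647)/3) - ((4 + sqrt(979)/11)*(-18) + 10) = (1/3 - 2*sqrt(647)/3) - ((-72 - 18*sqrt(979)/11) + 10) = (1/3 - 2*sqrt(647)/3) - (-62 - 18*sqrt(979)/11) = (1/3 - 2*sqrt(647)/3) + (62 + 18*sqrt(979)/11) = 187/3 - 2*sqrt(647)/3 + 18*sqrt(979)/11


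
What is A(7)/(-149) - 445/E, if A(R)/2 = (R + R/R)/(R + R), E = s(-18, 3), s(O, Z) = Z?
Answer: -464159/3129 ≈ -148.34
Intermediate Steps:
E = 3
A(R) = (1 + R)/R (A(R) = 2*((R + R/R)/(R + R)) = 2*((R + 1)/((2*R))) = 2*((1 + R)*(1/(2*R))) = 2*((1 + R)/(2*R)) = (1 + R)/R)
A(7)/(-149) - 445/E = ((1 + 7)/7)/(-149) - 445/3 = ((1/7)*8)*(-1/149) - 445*1/3 = (8/7)*(-1/149) - 445/3 = -8/1043 - 445/3 = -464159/3129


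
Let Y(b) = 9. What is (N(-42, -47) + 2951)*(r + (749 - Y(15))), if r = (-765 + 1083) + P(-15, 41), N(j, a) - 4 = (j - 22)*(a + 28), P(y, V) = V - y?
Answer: 4646494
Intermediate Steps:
N(j, a) = 4 + (-22 + j)*(28 + a) (N(j, a) = 4 + (j - 22)*(a + 28) = 4 + (-22 + j)*(28 + a))
r = 374 (r = (-765 + 1083) + (41 - 1*(-15)) = 318 + (41 + 15) = 318 + 56 = 374)
(N(-42, -47) + 2951)*(r + (749 - Y(15))) = ((-612 - 22*(-47) + 28*(-42) - 47*(-42)) + 2951)*(374 + (749 - 1*9)) = ((-612 + 1034 - 1176 + 1974) + 2951)*(374 + (749 - 9)) = (1220 + 2951)*(374 + 740) = 4171*1114 = 4646494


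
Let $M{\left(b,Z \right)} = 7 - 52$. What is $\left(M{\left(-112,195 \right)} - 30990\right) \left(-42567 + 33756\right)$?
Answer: $273449385$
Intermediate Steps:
$M{\left(b,Z \right)} = -45$
$\left(M{\left(-112,195 \right)} - 30990\right) \left(-42567 + 33756\right) = \left(-45 - 30990\right) \left(-42567 + 33756\right) = \left(-31035\right) \left(-8811\right) = 273449385$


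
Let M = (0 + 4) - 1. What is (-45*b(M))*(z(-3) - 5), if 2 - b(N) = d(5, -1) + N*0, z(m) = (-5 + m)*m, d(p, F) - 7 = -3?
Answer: 1710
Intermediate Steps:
d(p, F) = 4 (d(p, F) = 7 - 3 = 4)
z(m) = m*(-5 + m)
M = 3 (M = 4 - 1 = 3)
b(N) = -2 (b(N) = 2 - (4 + N*0) = 2 - (4 + 0) = 2 - 1*4 = 2 - 4 = -2)
(-45*b(M))*(z(-3) - 5) = (-45*(-2))*(-3*(-5 - 3) - 5) = 90*(-3*(-8) - 5) = 90*(24 - 5) = 90*19 = 1710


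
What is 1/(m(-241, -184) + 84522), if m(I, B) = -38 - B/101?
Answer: 101/8533068 ≈ 1.1836e-5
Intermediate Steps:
m(I, B) = -38 - B/101
1/(m(-241, -184) + 84522) = 1/((-38 - 1/101*(-184)) + 84522) = 1/((-38 + 184/101) + 84522) = 1/(-3654/101 + 84522) = 1/(8533068/101) = 101/8533068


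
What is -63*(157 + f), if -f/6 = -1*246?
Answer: -102879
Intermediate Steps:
f = 1476 (f = -(-6)*246 = -6*(-246) = 1476)
-63*(157 + f) = -63*(157 + 1476) = -63*1633 = -102879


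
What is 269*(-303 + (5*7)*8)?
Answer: -6187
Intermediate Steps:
269*(-303 + (5*7)*8) = 269*(-303 + 35*8) = 269*(-303 + 280) = 269*(-23) = -6187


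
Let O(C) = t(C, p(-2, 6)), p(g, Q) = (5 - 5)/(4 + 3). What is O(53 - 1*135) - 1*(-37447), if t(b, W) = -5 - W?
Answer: 37442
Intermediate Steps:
p(g, Q) = 0 (p(g, Q) = 0/7 = 0*(1/7) = 0)
O(C) = -5 (O(C) = -5 - 1*0 = -5 + 0 = -5)
O(53 - 1*135) - 1*(-37447) = -5 - 1*(-37447) = -5 + 37447 = 37442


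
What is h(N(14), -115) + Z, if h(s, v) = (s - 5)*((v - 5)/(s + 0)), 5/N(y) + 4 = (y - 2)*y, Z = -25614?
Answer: -6054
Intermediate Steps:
N(y) = 5/(-4 + y*(-2 + y)) (N(y) = 5/(-4 + (y - 2)*y) = 5/(-4 + (-2 + y)*y) = 5/(-4 + y*(-2 + y)))
h(s, v) = (-5 + s)*(-5 + v)/s (h(s, v) = (-5 + s)*((-5 + v)/s) = (-5 + s)*(-5 + v)/s)
h(N(14), -115) + Z = (25 - 5*(-115) + (5/(-4 + 14² - 2*14))*(-5 - 115))/((5/(-4 + 14² - 2*14))) - 25614 = (25 + 575 + (5/(-4 + 196 - 28))*(-120))/((5/(-4 + 196 - 28))) - 25614 = (25 + 575 + (5/164)*(-120))/((5/164)) - 25614 = (25 + 575 + (5*(1/164))*(-120))/((5*(1/164))) - 25614 = (25 + 575 + (5/164)*(-120))/(5/164) - 25614 = 164*(25 + 575 - 150/41)/5 - 25614 = (164/5)*(24450/41) - 25614 = 19560 - 25614 = -6054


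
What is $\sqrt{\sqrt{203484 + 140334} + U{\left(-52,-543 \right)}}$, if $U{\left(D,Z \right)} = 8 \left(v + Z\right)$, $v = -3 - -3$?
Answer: $\sqrt{-4344 + 3 \sqrt{38202}} \approx 61.3 i$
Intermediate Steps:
$v = 0$ ($v = -3 + 3 = 0$)
$U{\left(D,Z \right)} = 8 Z$ ($U{\left(D,Z \right)} = 8 \left(0 + Z\right) = 8 Z$)
$\sqrt{\sqrt{203484 + 140334} + U{\left(-52,-543 \right)}} = \sqrt{\sqrt{203484 + 140334} + 8 \left(-543\right)} = \sqrt{\sqrt{343818} - 4344} = \sqrt{3 \sqrt{38202} - 4344} = \sqrt{-4344 + 3 \sqrt{38202}}$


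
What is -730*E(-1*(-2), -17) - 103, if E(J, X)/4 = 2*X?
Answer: 99177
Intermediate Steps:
E(J, X) = 8*X (E(J, X) = 4*(2*X) = 8*X)
-730*E(-1*(-2), -17) - 103 = -5840*(-17) - 103 = -730*(-136) - 103 = 99280 - 103 = 99177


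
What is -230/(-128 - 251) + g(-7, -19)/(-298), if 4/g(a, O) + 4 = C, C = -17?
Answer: 720428/1185891 ≈ 0.60750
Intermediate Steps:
g(a, O) = -4/21 (g(a, O) = 4/(-4 - 17) = 4/(-21) = 4*(-1/21) = -4/21)
-230/(-128 - 251) + g(-7, -19)/(-298) = -230/(-128 - 251) - 4/21/(-298) = -230/(-379) - 4/21*(-1/298) = -230*(-1/379) + 2/3129 = 230/379 + 2/3129 = 720428/1185891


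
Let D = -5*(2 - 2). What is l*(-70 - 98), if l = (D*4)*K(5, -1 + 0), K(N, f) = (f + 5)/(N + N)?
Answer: 0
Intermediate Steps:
K(N, f) = (5 + f)/(2*N) (K(N, f) = (5 + f)/((2*N)) = (5 + f)*(1/(2*N)) = (5 + f)/(2*N))
D = 0 (D = -5*0 = 0)
l = 0 (l = (0*4)*((1/2)*(5 + (-1 + 0))/5) = 0*((1/2)*(1/5)*(5 - 1)) = 0*((1/2)*(1/5)*4) = 0*(2/5) = 0)
l*(-70 - 98) = 0*(-70 - 98) = 0*(-168) = 0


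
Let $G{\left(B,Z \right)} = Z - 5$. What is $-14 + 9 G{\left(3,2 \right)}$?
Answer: $-41$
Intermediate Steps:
$G{\left(B,Z \right)} = -5 + Z$
$-14 + 9 G{\left(3,2 \right)} = -14 + 9 \left(-5 + 2\right) = -14 + 9 \left(-3\right) = -14 - 27 = -41$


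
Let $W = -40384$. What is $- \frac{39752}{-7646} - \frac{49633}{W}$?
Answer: $\frac{992419343}{154388032} \approx 6.4281$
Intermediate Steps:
$- \frac{39752}{-7646} - \frac{49633}{W} = - \frac{39752}{-7646} - \frac{49633}{-40384} = \left(-39752\right) \left(- \frac{1}{7646}\right) - - \frac{49633}{40384} = \frac{19876}{3823} + \frac{49633}{40384} = \frac{992419343}{154388032}$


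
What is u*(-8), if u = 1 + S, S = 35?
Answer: -288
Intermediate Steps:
u = 36 (u = 1 + 35 = 36)
u*(-8) = 36*(-8) = -288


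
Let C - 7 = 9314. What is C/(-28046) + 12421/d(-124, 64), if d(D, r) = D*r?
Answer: -211165411/111286528 ≈ -1.8975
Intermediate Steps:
C = 9321 (C = 7 + 9314 = 9321)
C/(-28046) + 12421/d(-124, 64) = 9321/(-28046) + 12421/((-124*64)) = 9321*(-1/28046) + 12421/(-7936) = -9321/28046 + 12421*(-1/7936) = -9321/28046 - 12421/7936 = -211165411/111286528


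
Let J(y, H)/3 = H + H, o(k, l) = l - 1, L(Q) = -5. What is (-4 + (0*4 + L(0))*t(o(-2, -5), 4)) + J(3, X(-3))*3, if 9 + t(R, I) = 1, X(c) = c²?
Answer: 198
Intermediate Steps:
o(k, l) = -1 + l
t(R, I) = -8 (t(R, I) = -9 + 1 = -8)
J(y, H) = 6*H (J(y, H) = 3*(H + H) = 3*(2*H) = 6*H)
(-4 + (0*4 + L(0))*t(o(-2, -5), 4)) + J(3, X(-3))*3 = (-4 + (0*4 - 5)*(-8)) + (6*(-3)²)*3 = (-4 + (0 - 5)*(-8)) + (6*9)*3 = (-4 - 5*(-8)) + 54*3 = (-4 + 40) + 162 = 36 + 162 = 198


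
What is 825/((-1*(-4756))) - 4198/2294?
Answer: -9036569/5455132 ≈ -1.6565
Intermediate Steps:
825/((-1*(-4756))) - 4198/2294 = 825/4756 - 4198*1/2294 = 825*(1/4756) - 2099/1147 = 825/4756 - 2099/1147 = -9036569/5455132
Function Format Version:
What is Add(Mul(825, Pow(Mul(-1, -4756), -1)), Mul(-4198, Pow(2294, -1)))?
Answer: Rational(-9036569, 5455132) ≈ -1.6565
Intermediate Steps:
Add(Mul(825, Pow(Mul(-1, -4756), -1)), Mul(-4198, Pow(2294, -1))) = Add(Mul(825, Pow(4756, -1)), Mul(-4198, Rational(1, 2294))) = Add(Mul(825, Rational(1, 4756)), Rational(-2099, 1147)) = Add(Rational(825, 4756), Rational(-2099, 1147)) = Rational(-9036569, 5455132)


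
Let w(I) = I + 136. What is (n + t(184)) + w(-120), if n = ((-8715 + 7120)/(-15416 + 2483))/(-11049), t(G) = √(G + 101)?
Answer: 78839513/4927473 + √285 ≈ 32.882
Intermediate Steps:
t(G) = √(101 + G)
w(I) = 136 + I
n = -55/4927473 (n = -1595/(-12933)*(-1/11049) = -1595*(-1/12933)*(-1/11049) = (1595/12933)*(-1/11049) = -55/4927473 ≈ -1.1162e-5)
(n + t(184)) + w(-120) = (-55/4927473 + √(101 + 184)) + (136 - 120) = (-55/4927473 + √285) + 16 = 78839513/4927473 + √285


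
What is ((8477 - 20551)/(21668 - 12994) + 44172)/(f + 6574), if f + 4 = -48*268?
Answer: -191567927/27297078 ≈ -7.0179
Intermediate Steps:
f = -12868 (f = -4 - 48*268 = -4 - 12864 = -12868)
((8477 - 20551)/(21668 - 12994) + 44172)/(f + 6574) = ((8477 - 20551)/(21668 - 12994) + 44172)/(-12868 + 6574) = (-12074/8674 + 44172)/(-6294) = (-12074*1/8674 + 44172)*(-1/6294) = (-6037/4337 + 44172)*(-1/6294) = (191567927/4337)*(-1/6294) = -191567927/27297078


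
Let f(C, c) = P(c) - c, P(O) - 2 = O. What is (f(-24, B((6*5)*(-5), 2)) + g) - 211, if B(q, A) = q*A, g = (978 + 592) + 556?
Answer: 1917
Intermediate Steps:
P(O) = 2 + O
g = 2126 (g = 1570 + 556 = 2126)
B(q, A) = A*q
f(C, c) = 2 (f(C, c) = (2 + c) - c = 2)
(f(-24, B((6*5)*(-5), 2)) + g) - 211 = (2 + 2126) - 211 = 2128 - 211 = 1917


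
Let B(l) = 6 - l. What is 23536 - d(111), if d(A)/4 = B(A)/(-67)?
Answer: 1576492/67 ≈ 23530.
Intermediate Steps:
d(A) = -24/67 + 4*A/67 (d(A) = 4*((6 - A)/(-67)) = 4*((6 - A)*(-1/67)) = 4*(-6/67 + A/67) = -24/67 + 4*A/67)
23536 - d(111) = 23536 - (-24/67 + (4/67)*111) = 23536 - (-24/67 + 444/67) = 23536 - 1*420/67 = 23536 - 420/67 = 1576492/67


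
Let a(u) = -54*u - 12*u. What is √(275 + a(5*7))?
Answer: I*√2035 ≈ 45.111*I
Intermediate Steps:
a(u) = -66*u
√(275 + a(5*7)) = √(275 - 330*7) = √(275 - 66*35) = √(275 - 2310) = √(-2035) = I*√2035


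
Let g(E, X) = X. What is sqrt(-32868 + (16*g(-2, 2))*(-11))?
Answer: 2*I*sqrt(8305) ≈ 182.26*I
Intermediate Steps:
sqrt(-32868 + (16*g(-2, 2))*(-11)) = sqrt(-32868 + (16*2)*(-11)) = sqrt(-32868 + 32*(-11)) = sqrt(-32868 - 352) = sqrt(-33220) = 2*I*sqrt(8305)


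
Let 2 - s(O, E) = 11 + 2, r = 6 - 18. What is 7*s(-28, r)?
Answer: -77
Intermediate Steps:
r = -12
s(O, E) = -11 (s(O, E) = 2 - (11 + 2) = 2 - 1*13 = 2 - 13 = -11)
7*s(-28, r) = 7*(-11) = -77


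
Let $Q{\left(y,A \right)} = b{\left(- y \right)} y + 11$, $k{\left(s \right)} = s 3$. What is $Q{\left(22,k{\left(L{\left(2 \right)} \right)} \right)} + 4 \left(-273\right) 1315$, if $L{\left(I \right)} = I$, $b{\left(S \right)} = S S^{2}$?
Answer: $-1670225$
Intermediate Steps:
$b{\left(S \right)} = S^{3}$
$k{\left(s \right)} = 3 s$
$Q{\left(y,A \right)} = 11 - y^{4}$ ($Q{\left(y,A \right)} = \left(- y\right)^{3} y + 11 = - y^{3} y + 11 = - y^{4} + 11 = 11 - y^{4}$)
$Q{\left(22,k{\left(L{\left(2 \right)} \right)} \right)} + 4 \left(-273\right) 1315 = \left(11 - 22^{4}\right) + 4 \left(-273\right) 1315 = \left(11 - 234256\right) - 1435980 = -234245 - 1435980 = -1670225$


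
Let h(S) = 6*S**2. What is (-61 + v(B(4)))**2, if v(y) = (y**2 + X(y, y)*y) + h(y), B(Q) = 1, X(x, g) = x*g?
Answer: 2809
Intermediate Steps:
X(x, g) = g*x
v(y) = y**3 + 7*y**2 (v(y) = (y**2 + (y*y)*y) + 6*y**2 = (y**2 + y**2*y) + 6*y**2 = (y**2 + y**3) + 6*y**2 = y**3 + 7*y**2)
(-61 + v(B(4)))**2 = (-61 + 1**2*(7 + 1))**2 = (-61 + 1*8)**2 = (-61 + 8)**2 = (-53)**2 = 2809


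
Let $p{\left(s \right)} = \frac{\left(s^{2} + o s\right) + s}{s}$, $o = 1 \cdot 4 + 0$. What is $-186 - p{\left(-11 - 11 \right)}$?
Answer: $-169$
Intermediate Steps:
$o = 4$ ($o = 4 + 0 = 4$)
$p{\left(s \right)} = \frac{s^{2} + 5 s}{s}$ ($p{\left(s \right)} = \frac{\left(s^{2} + 4 s\right) + s}{s} = \frac{s^{2} + 5 s}{s}$)
$-186 - p{\left(-11 - 11 \right)} = -186 - \left(5 - 22\right) = -186 - -17 = -186 + 17 = -169$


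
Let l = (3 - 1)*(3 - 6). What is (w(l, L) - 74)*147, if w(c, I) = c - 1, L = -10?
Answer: -11907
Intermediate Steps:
l = -6 (l = 2*(-3) = -6)
w(c, I) = -1 + c
(w(l, L) - 74)*147 = ((-1 - 6) - 74)*147 = (-7 - 74)*147 = -81*147 = -11907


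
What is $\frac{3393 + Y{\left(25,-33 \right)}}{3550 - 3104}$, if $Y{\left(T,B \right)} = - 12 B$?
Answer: $\frac{3789}{446} \approx 8.4955$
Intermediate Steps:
$\frac{3393 + Y{\left(25,-33 \right)}}{3550 - 3104} = \frac{3393 - -396}{3550 - 3104} = \frac{3393 + 396}{446} = 3789 \cdot \frac{1}{446} = \frac{3789}{446}$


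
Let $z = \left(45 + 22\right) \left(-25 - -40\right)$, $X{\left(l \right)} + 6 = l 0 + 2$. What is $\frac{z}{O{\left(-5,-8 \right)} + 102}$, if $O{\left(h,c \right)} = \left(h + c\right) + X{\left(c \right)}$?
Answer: $\frac{201}{17} \approx 11.824$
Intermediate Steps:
$X{\left(l \right)} = -4$ ($X{\left(l \right)} = -6 + \left(l 0 + 2\right) = -6 + \left(0 + 2\right) = -6 + 2 = -4$)
$z = 1005$ ($z = 67 \left(-25 + 40\right) = 67 \cdot 15 = 1005$)
$O{\left(h,c \right)} = -4 + c + h$ ($O{\left(h,c \right)} = \left(h + c\right) - 4 = \left(c + h\right) - 4 = -4 + c + h$)
$\frac{z}{O{\left(-5,-8 \right)} + 102} = \frac{1005}{\left(-4 - 8 - 5\right) + 102} = \frac{1005}{-17 + 102} = \frac{1005}{85} = 1005 \cdot \frac{1}{85} = \frac{201}{17}$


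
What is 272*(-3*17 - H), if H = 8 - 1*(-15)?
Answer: -20128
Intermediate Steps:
H = 23 (H = 8 + 15 = 23)
272*(-3*17 - H) = 272*(-3*17 - 1*23) = 272*(-51 - 23) = 272*(-74) = -20128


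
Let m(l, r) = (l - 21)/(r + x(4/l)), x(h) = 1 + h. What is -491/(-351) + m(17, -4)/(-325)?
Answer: 575089/412425 ≈ 1.3944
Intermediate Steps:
m(l, r) = (-21 + l)/(1 + r + 4/l) (m(l, r) = (l - 21)/(r + (1 + 4/l)) = (-21 + l)/(1 + r + 4/l))
-491/(-351) + m(17, -4)/(-325) = -491/(-351) + (17*(-21 + 17)/(4 + 17 + 17*(-4)))/(-325) = -491*(-1/351) + (17*(-4)/(4 + 17 - 68))*(-1/325) = 491/351 + (17*(-4)/(-47))*(-1/325) = 491/351 + (17*(-1/47)*(-4))*(-1/325) = 491/351 + (68/47)*(-1/325) = 491/351 - 68/15275 = 575089/412425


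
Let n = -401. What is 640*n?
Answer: -256640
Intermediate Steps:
640*n = 640*(-401) = -256640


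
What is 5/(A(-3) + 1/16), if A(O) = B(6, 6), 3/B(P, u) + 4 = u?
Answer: 16/5 ≈ 3.2000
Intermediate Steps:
B(P, u) = 3/(-4 + u)
A(O) = 3/2 (A(O) = 3/(-4 + 6) = 3/2)
5/(A(-3) + 1/16) = 5/(3/2 + 1/16) = 5/(25/16) = 5*(16/25) = 16/5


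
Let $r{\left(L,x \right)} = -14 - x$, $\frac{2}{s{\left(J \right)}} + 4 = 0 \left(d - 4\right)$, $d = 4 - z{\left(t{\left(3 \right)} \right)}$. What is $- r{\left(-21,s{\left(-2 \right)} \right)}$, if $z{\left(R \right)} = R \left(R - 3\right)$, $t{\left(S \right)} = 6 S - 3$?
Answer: $\frac{27}{2} \approx 13.5$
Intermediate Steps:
$t{\left(S \right)} = -3 + 6 S$
$z{\left(R \right)} = R \left(-3 + R\right)$
$d = -176$ ($d = 4 - \left(-3 + 6 \cdot 3\right) \left(-3 + \left(-3 + 6 \cdot 3\right)\right) = 4 - \left(-3 + 18\right) \left(-3 + \left(-3 + 18\right)\right) = 4 - 15 \left(-3 + 15\right) = 4 - 15 \cdot 12 = 4 - 180 = -176$)
$s{\left(J \right)} = - \frac{1}{2}$ ($s{\left(J \right)} = \frac{2}{-4 + 0 \left(-176 - 4\right)} = \frac{2}{-4 + 0 \left(-180\right)} = \frac{2}{-4 + 0} = \frac{2}{-4} = 2 \left(- \frac{1}{4}\right) = - \frac{1}{2}$)
$- r{\left(-21,s{\left(-2 \right)} \right)} = - (-14 - - \frac{1}{2}) = - (-14 + \frac{1}{2}) = \left(-1\right) \left(- \frac{27}{2}\right) = \frac{27}{2}$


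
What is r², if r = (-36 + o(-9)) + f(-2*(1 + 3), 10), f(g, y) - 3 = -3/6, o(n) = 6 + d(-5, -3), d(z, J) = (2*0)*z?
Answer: 3025/4 ≈ 756.25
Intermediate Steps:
d(z, J) = 0 (d(z, J) = 0*z = 0)
o(n) = 6 (o(n) = 6 + 0 = 6)
f(g, y) = 5/2 (f(g, y) = 3 - 3/6 = 3 - 3*⅙ = 3 - ½ = 5/2)
r = -55/2 (r = (-36 + 6) + 5/2 = -30 + 5/2 = -55/2 ≈ -27.500)
r² = (-55/2)² = 3025/4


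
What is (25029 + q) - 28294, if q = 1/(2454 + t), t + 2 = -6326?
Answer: -12648611/3874 ≈ -3265.0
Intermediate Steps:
t = -6328 (t = -2 - 6326 = -6328)
q = -1/3874 (q = 1/(2454 - 6328) = 1/(-3874) = -1/3874 ≈ -0.00025813)
(25029 + q) - 28294 = (25029 - 1/3874) - 28294 = 96962345/3874 - 28294 = -12648611/3874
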